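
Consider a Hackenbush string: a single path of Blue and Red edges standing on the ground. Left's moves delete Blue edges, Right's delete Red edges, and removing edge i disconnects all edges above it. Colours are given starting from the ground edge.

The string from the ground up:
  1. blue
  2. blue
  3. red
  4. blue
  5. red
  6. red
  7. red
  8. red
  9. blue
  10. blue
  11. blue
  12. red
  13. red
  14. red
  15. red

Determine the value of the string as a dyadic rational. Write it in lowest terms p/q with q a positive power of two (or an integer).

12513/8192

1 of 15 · b · max L 0 · min R +∞ ⇒ 1
2 of 15 · bb · max L 1 · min R +∞ ⇒ 2
3 of 15 · bbr · max L 1 · min R 2 ⇒ 3/2
4 of 15 · bbrb · max L 3/2 · min R 2 ⇒ 7/4
5 of 15 · bbrbr · max L 3/2 · min R 7/4 ⇒ 13/8
6 of 15 · bbrbrr · max L 3/2 · min R 13/8 ⇒ 25/16
7 of 15 · bbrbrrr · max L 3/2 · min R 25/16 ⇒ 49/32
8 of 15 · bbrbrrrr · max L 3/2 · min R 49/32 ⇒ 97/64
9 of 15 · bbrbrrrrb · max L 97/64 · min R 49/32 ⇒ 195/128
10 of 15 · bbrbrrrrbb · max L 195/128 · min R 49/32 ⇒ 391/256
11 of 15 · bbrbrrrrbbb · max L 391/256 · min R 49/32 ⇒ 783/512
12 of 15 · bbrbrrrrbbbr · max L 391/256 · min R 783/512 ⇒ 1565/1024
13 of 15 · bbrbrrrrbbbrr · max L 391/256 · min R 1565/1024 ⇒ 3129/2048
14 of 15 · bbrbrrrrbbbrrr · max L 391/256 · min R 3129/2048 ⇒ 6257/4096
15 of 15 · bbrbrrrrbbbrrrr · max L 391/256 · min R 6257/4096 ⇒ 12513/8192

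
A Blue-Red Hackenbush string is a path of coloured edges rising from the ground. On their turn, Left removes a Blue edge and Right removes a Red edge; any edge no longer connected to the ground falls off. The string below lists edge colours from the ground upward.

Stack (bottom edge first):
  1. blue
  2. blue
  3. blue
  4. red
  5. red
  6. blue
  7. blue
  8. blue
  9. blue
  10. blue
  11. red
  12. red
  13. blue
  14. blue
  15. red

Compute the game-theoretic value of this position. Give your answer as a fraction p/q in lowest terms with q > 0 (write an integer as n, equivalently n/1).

10189/4096

Build val(s[:k]) for k = 1..15, string s = blue blue blue red red blue blue blue blue blue red red blue blue red.
b: Left { 0 }, Right { none } — simplest 1
bb: Left { 0,1 }, Right { none } — simplest 2
bbb: Left { 0,1,2 }, Right { none } — simplest 3
bbbr: Left { 0,1,2 }, Right { 3 } — simplest 5/2
bbbrr: Left { 0,1,2 }, Right { 5/2,3 } — simplest 9/4
bbbrrb: Left { 0,1,2,9/4 }, Right { 5/2,3 } — simplest 19/8
bbbrrbb: Left { 0,1,2,9/4,19/8 }, Right { 5/2,3 } — simplest 39/16
bbbrrbbb: Left { 0,1,2,9/4,19/8,39/16 }, Right { 5/2,3 } — simplest 79/32
bbbrrbbbb: Left { 0,1,2,9/4,19/8,39/16,79/32 }, Right { 5/2,3 } — simplest 159/64
bbbrrbbbbb: Left { 0,1,2,9/4,19/8,39/16,79/32,159/64 }, Right { 5/2,3 } — simplest 319/128
bbbrrbbbbbr: Left { 0,1,2,9/4,19/8,39/16,79/32,159/64 }, Right { 319/128,5/2,3 } — simplest 637/256
bbbrrbbbbbrr: Left { 0,1,2,9/4,19/8,39/16,79/32,159/64 }, Right { 637/256,319/128,5/2,3 } — simplest 1273/512
bbbrrbbbbbrrb: Left { 0,1,2,9/4,19/8,39/16,79/32,159/64,1273/512 }, Right { 637/256,319/128,5/2,3 } — simplest 2547/1024
bbbrrbbbbbrrbb: Left { 0,1,2,9/4,19/8,39/16,79/32,159/64,1273/512,2547/1024 }, Right { 637/256,319/128,5/2,3 } — simplest 5095/2048
bbbrrbbbbbrrbbr: Left { 0,1,2,9/4,19/8,39/16,79/32,159/64,1273/512,2547/1024 }, Right { 5095/2048,637/256,319/128,5/2,3 } — simplest 10189/4096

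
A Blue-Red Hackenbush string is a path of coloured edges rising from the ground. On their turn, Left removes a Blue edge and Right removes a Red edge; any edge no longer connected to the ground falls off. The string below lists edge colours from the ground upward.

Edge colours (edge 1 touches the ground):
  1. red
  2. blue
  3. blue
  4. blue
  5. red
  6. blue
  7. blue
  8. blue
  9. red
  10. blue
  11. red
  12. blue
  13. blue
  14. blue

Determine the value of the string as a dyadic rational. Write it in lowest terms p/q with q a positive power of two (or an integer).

-1105/8192

Recurse on prefixes of the 14-edge string red blue blue blue red blue blue blue red blue red blue blue blue:
1 of 14 · r · max L −∞ · min R 0 => -1
2 of 14 · rb · max L -1 · min R 0 => -1/2
3 of 14 · rbb · max L -1/2 · min R 0 => -1/4
4 of 14 · rbbb · max L -1/4 · min R 0 => -1/8
5 of 14 · rbbbr · max L -1/4 · min R -1/8 => -3/16
6 of 14 · rbbbrb · max L -3/16 · min R -1/8 => -5/32
7 of 14 · rbbbrbb · max L -5/32 · min R -1/8 => -9/64
8 of 14 · rbbbrbbb · max L -9/64 · min R -1/8 => -17/128
9 of 14 · rbbbrbbbr · max L -9/64 · min R -17/128 => -35/256
10 of 14 · rbbbrbbbrb · max L -35/256 · min R -17/128 => -69/512
11 of 14 · rbbbrbbbrbr · max L -35/256 · min R -69/512 => -139/1024
12 of 14 · rbbbrbbbrbrb · max L -139/1024 · min R -69/512 => -277/2048
13 of 14 · rbbbrbbbrbrbb · max L -277/2048 · min R -69/512 => -553/4096
14 of 14 · rbbbrbbbrbrbbb · max L -553/4096 · min R -69/512 => -1105/8192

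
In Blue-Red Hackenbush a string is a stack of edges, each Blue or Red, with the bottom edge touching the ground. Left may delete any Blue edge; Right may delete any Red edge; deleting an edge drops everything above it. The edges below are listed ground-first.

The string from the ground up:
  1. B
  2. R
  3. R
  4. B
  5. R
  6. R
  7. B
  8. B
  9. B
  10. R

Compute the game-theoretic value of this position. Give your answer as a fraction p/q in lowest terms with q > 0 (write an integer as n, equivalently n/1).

157/512

Recurse on prefixes of the 10-edge string B R R B R R B B B R:
edge 1 of 10 (B): { 0 | (no moves) } → 1
edge 2 of 10 (R): { 0 | 1 } → 1/2
edge 3 of 10 (R): { 0 | 1/2,1 } → 1/4
edge 4 of 10 (B): { 0,1/4 | 1/2,1 } → 3/8
edge 5 of 10 (R): { 0,1/4 | 3/8,1/2,1 } → 5/16
edge 6 of 10 (R): { 0,1/4 | 5/16,3/8,1/2,1 } → 9/32
edge 7 of 10 (B): { 0,1/4,9/32 | 5/16,3/8,1/2,1 } → 19/64
edge 8 of 10 (B): { 0,1/4,9/32,19/64 | 5/16,3/8,1/2,1 } → 39/128
edge 9 of 10 (B): { 0,1/4,9/32,19/64,39/128 | 5/16,3/8,1/2,1 } → 79/256
edge 10 of 10 (R): { 0,1/4,9/32,19/64,39/128 | 79/256,5/16,3/8,1/2,1 } → 157/512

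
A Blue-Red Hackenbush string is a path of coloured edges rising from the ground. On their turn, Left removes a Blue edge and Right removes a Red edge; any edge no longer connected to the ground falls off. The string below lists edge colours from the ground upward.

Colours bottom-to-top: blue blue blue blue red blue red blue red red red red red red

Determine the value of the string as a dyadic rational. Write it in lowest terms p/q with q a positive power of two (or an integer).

Prefix values for blue blue blue blue red blue red blue red red red red red red via {L|R} + simplicity:
1 of 14 · b · max L 0 · min R +∞ ⇒ 1
2 of 14 · bb · max L 1 · min R +∞ ⇒ 2
3 of 14 · bbb · max L 2 · min R +∞ ⇒ 3
4 of 14 · bbbb · max L 3 · min R +∞ ⇒ 4
5 of 14 · bbbbr · max L 3 · min R 4 ⇒ 7/2
6 of 14 · bbbbrb · max L 7/2 · min R 4 ⇒ 15/4
7 of 14 · bbbbrbr · max L 7/2 · min R 15/4 ⇒ 29/8
8 of 14 · bbbbrbrb · max L 29/8 · min R 15/4 ⇒ 59/16
9 of 14 · bbbbrbrbr · max L 29/8 · min R 59/16 ⇒ 117/32
10 of 14 · bbbbrbrbrr · max L 29/8 · min R 117/32 ⇒ 233/64
11 of 14 · bbbbrbrbrrr · max L 29/8 · min R 233/64 ⇒ 465/128
12 of 14 · bbbbrbrbrrrr · max L 29/8 · min R 465/128 ⇒ 929/256
13 of 14 · bbbbrbrbrrrrr · max L 29/8 · min R 929/256 ⇒ 1857/512
14 of 14 · bbbbrbrbrrrrrr · max L 29/8 · min R 1857/512 ⇒ 3713/1024

3713/1024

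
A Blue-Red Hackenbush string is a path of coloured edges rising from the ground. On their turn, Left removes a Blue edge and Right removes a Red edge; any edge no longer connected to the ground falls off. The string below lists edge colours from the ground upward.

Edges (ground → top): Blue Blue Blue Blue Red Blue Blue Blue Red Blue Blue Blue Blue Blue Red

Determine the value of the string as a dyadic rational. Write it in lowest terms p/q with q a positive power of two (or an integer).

8061/2048

1 of 15 · B · max L 0 · min R +∞ = 1
2 of 15 · BB · max L 1 · min R +∞ = 2
3 of 15 · BBB · max L 2 · min R +∞ = 3
4 of 15 · BBBB · max L 3 · min R +∞ = 4
5 of 15 · BBBBR · max L 3 · min R 4 = 7/2
6 of 15 · BBBBRB · max L 7/2 · min R 4 = 15/4
7 of 15 · BBBBRBB · max L 15/4 · min R 4 = 31/8
8 of 15 · BBBBRBBB · max L 31/8 · min R 4 = 63/16
9 of 15 · BBBBRBBBR · max L 31/8 · min R 63/16 = 125/32
10 of 15 · BBBBRBBBRB · max L 125/32 · min R 63/16 = 251/64
11 of 15 · BBBBRBBBRBB · max L 251/64 · min R 63/16 = 503/128
12 of 15 · BBBBRBBBRBBB · max L 503/128 · min R 63/16 = 1007/256
13 of 15 · BBBBRBBBRBBBB · max L 1007/256 · min R 63/16 = 2015/512
14 of 15 · BBBBRBBBRBBBBB · max L 2015/512 · min R 63/16 = 4031/1024
15 of 15 · BBBBRBBBRBBBBBR · max L 2015/512 · min R 4031/1024 = 8061/2048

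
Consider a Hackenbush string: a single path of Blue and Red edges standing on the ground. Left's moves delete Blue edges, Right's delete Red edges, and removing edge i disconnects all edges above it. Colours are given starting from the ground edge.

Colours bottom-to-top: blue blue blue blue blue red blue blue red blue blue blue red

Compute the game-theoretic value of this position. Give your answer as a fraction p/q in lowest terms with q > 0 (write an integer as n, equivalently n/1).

1245/256

Recurse on prefixes of the 13-edge string blue blue blue blue blue red blue blue red blue blue blue red:
step 1: add blue to get b; options L={ 0 } R={  } => 1
step 2: add blue to get bb; options L={ 0; 1 } R={  } => 2
step 3: add blue to get bbb; options L={ 0; 1; 2 } R={  } => 3
step 4: add blue to get bbbb; options L={ 0; 1; 2; 3 } R={  } => 4
step 5: add blue to get bbbbb; options L={ 0; 1; 2; 3; 4 } R={  } => 5
step 6: add red to get bbbbbr; options L={ 0; 1; 2; 3; 4 } R={ 5 } => 9/2
step 7: add blue to get bbbbbrb; options L={ 0; 1; 2; 3; 4; 9/2 } R={ 5 } => 19/4
step 8: add blue to get bbbbbrbb; options L={ 0; 1; 2; 3; 4; 9/2; 19/4 } R={ 5 } => 39/8
step 9: add red to get bbbbbrbbr; options L={ 0; 1; 2; 3; 4; 9/2; 19/4 } R={ 39/8; 5 } => 77/16
step 10: add blue to get bbbbbrbbrb; options L={ 0; 1; 2; 3; 4; 9/2; 19/4; 77/16 } R={ 39/8; 5 } => 155/32
step 11: add blue to get bbbbbrbbrbb; options L={ 0; 1; 2; 3; 4; 9/2; 19/4; 77/16; 155/32 } R={ 39/8; 5 } => 311/64
step 12: add blue to get bbbbbrbbrbbb; options L={ 0; 1; 2; 3; 4; 9/2; 19/4; 77/16; 155/32; 311/64 } R={ 39/8; 5 } => 623/128
step 13: add red to get bbbbbrbbrbbbr; options L={ 0; 1; 2; 3; 4; 9/2; 19/4; 77/16; 155/32; 311/64 } R={ 623/128; 39/8; 5 } => 1245/256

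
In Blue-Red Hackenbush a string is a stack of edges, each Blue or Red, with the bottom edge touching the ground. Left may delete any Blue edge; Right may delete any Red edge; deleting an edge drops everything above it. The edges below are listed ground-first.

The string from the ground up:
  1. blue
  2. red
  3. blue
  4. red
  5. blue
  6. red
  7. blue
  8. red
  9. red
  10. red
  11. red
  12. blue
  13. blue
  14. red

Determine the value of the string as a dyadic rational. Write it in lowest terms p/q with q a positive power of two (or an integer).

g(b) = { 0 | none } = 1
g(br) = { 0 | 1 } = 1/2
g(brb) = { 0 1/2 | 1 } = 3/4
g(brbr) = { 0 1/2 | 3/4 1 } = 5/8
g(brbrb) = { 0 1/2 5/8 | 3/4 1 } = 11/16
g(brbrbr) = { 0 1/2 5/8 | 11/16 3/4 1 } = 21/32
g(brbrbrb) = { 0 1/2 5/8 21/32 | 11/16 3/4 1 } = 43/64
g(brbrbrbr) = { 0 1/2 5/8 21/32 | 43/64 11/16 3/4 1 } = 85/128
g(brbrbrbrr) = { 0 1/2 5/8 21/32 | 85/128 43/64 11/16 3/4 1 } = 169/256
g(brbrbrbrrr) = { 0 1/2 5/8 21/32 | 169/256 85/128 43/64 11/16 3/4 1 } = 337/512
g(brbrbrbrrrr) = { 0 1/2 5/8 21/32 | 337/512 169/256 85/128 43/64 11/16 3/4 1 } = 673/1024
g(brbrbrbrrrrb) = { 0 1/2 5/8 21/32 673/1024 | 337/512 169/256 85/128 43/64 11/16 3/4 1 } = 1347/2048
g(brbrbrbrrrrbb) = { 0 1/2 5/8 21/32 673/1024 1347/2048 | 337/512 169/256 85/128 43/64 11/16 3/4 1 } = 2695/4096
g(brbrbrbrrrrbbr) = { 0 1/2 5/8 21/32 673/1024 1347/2048 | 2695/4096 337/512 169/256 85/128 43/64 11/16 3/4 1 } = 5389/8192

5389/8192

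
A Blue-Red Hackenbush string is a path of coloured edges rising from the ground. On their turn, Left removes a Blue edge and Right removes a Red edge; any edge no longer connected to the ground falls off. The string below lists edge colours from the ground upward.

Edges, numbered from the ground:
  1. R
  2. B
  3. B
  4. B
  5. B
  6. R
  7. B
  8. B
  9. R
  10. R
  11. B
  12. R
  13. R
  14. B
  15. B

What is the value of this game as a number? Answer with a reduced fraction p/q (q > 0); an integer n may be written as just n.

-1241/16384

Build v(s[:k]) for k = 1..15, string s = R B B B B R B B R R B R R B B.
R: Left { (no moves) }, Right { 0 } so simplest -1
RB: Left { -1 }, Right { 0 } so simplest -1/2
RBB: Left { -1,-1/2 }, Right { 0 } so simplest -1/4
RBBB: Left { -1,-1/2,-1/4 }, Right { 0 } so simplest -1/8
RBBBB: Left { -1,-1/2,-1/4,-1/8 }, Right { 0 } so simplest -1/16
RBBBBR: Left { -1,-1/2,-1/4,-1/8 }, Right { -1/16,0 } so simplest -3/32
RBBBBRB: Left { -1,-1/2,-1/4,-1/8,-3/32 }, Right { -1/16,0 } so simplest -5/64
RBBBBRBB: Left { -1,-1/2,-1/4,-1/8,-3/32,-5/64 }, Right { -1/16,0 } so simplest -9/128
RBBBBRBBR: Left { -1,-1/2,-1/4,-1/8,-3/32,-5/64 }, Right { -9/128,-1/16,0 } so simplest -19/256
RBBBBRBBRR: Left { -1,-1/2,-1/4,-1/8,-3/32,-5/64 }, Right { -19/256,-9/128,-1/16,0 } so simplest -39/512
RBBBBRBBRRB: Left { -1,-1/2,-1/4,-1/8,-3/32,-5/64,-39/512 }, Right { -19/256,-9/128,-1/16,0 } so simplest -77/1024
RBBBBRBBRRBR: Left { -1,-1/2,-1/4,-1/8,-3/32,-5/64,-39/512 }, Right { -77/1024,-19/256,-9/128,-1/16,0 } so simplest -155/2048
RBBBBRBBRRBRR: Left { -1,-1/2,-1/4,-1/8,-3/32,-5/64,-39/512 }, Right { -155/2048,-77/1024,-19/256,-9/128,-1/16,0 } so simplest -311/4096
RBBBBRBBRRBRRB: Left { -1,-1/2,-1/4,-1/8,-3/32,-5/64,-39/512,-311/4096 }, Right { -155/2048,-77/1024,-19/256,-9/128,-1/16,0 } so simplest -621/8192
RBBBBRBBRRBRRBB: Left { -1,-1/2,-1/4,-1/8,-3/32,-5/64,-39/512,-311/4096,-621/8192 }, Right { -155/2048,-77/1024,-19/256,-9/128,-1/16,0 } so simplest -1241/16384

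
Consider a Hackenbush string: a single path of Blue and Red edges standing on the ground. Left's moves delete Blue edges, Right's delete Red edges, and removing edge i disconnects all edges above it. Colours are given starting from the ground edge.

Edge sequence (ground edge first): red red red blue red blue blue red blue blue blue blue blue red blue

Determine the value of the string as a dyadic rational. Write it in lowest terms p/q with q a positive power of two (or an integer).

g_1 [r]  L=[—]  R=[0]  = -1
g_2 [rr]  L=[—]  R=[-1; 0]  = -2
g_3 [rrr]  L=[—]  R=[-2; -1; 0]  = -3
g_4 [rrrb]  L=[-3]  R=[-2; -1; 0]  = -5/2
g_5 [rrrbr]  L=[-3]  R=[-5/2; -2; -1; 0]  = -11/4
g_6 [rrrbrb]  L=[-3; -11/4]  R=[-5/2; -2; -1; 0]  = -21/8
g_7 [rrrbrbb]  L=[-3; -11/4; -21/8]  R=[-5/2; -2; -1; 0]  = -41/16
g_8 [rrrbrbbr]  L=[-3; -11/4; -21/8]  R=[-41/16; -5/2; -2; -1; 0]  = -83/32
g_9 [rrrbrbbrb]  L=[-3; -11/4; -21/8; -83/32]  R=[-41/16; -5/2; -2; -1; 0]  = -165/64
g_10 [rrrbrbbrbb]  L=[-3; -11/4; -21/8; -83/32; -165/64]  R=[-41/16; -5/2; -2; -1; 0]  = -329/128
g_11 [rrrbrbbrbbb]  L=[-3; -11/4; -21/8; -83/32; -165/64; -329/128]  R=[-41/16; -5/2; -2; -1; 0]  = -657/256
g_12 [rrrbrbbrbbbb]  L=[-3; -11/4; -21/8; -83/32; -165/64; -329/128; -657/256]  R=[-41/16; -5/2; -2; -1; 0]  = -1313/512
g_13 [rrrbrbbrbbbbb]  L=[-3; -11/4; -21/8; -83/32; -165/64; -329/128; -657/256; -1313/512]  R=[-41/16; -5/2; -2; -1; 0]  = -2625/1024
g_14 [rrrbrbbrbbbbbr]  L=[-3; -11/4; -21/8; -83/32; -165/64; -329/128; -657/256; -1313/512]  R=[-2625/1024; -41/16; -5/2; -2; -1; 0]  = -5251/2048
g_15 [rrrbrbbrbbbbbrb]  L=[-3; -11/4; -21/8; -83/32; -165/64; -329/128; -657/256; -1313/512; -5251/2048]  R=[-2625/1024; -41/16; -5/2; -2; -1; 0]  = -10501/4096

-10501/4096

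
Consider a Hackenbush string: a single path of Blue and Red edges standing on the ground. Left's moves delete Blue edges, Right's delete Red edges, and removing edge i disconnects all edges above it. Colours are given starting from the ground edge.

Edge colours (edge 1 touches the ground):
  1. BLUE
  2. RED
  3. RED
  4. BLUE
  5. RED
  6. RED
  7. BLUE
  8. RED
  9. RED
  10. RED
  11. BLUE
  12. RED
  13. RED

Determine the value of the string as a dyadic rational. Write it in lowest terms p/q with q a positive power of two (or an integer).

1161/4096

value_1 [B]  L=[0]  R=[·]  so 1
value_2 [BR]  L=[0]  R=[1]  so 1/2
value_3 [BRR]  L=[0]  R=[1/2,1]  so 1/4
value_4 [BRRB]  L=[0,1/4]  R=[1/2,1]  so 3/8
value_5 [BRRBR]  L=[0,1/4]  R=[3/8,1/2,1]  so 5/16
value_6 [BRRBRR]  L=[0,1/4]  R=[5/16,3/8,1/2,1]  so 9/32
value_7 [BRRBRRB]  L=[0,1/4,9/32]  R=[5/16,3/8,1/2,1]  so 19/64
value_8 [BRRBRRBR]  L=[0,1/4,9/32]  R=[19/64,5/16,3/8,1/2,1]  so 37/128
value_9 [BRRBRRBRR]  L=[0,1/4,9/32]  R=[37/128,19/64,5/16,3/8,1/2,1]  so 73/256
value_10 [BRRBRRBRRR]  L=[0,1/4,9/32]  R=[73/256,37/128,19/64,5/16,3/8,1/2,1]  so 145/512
value_11 [BRRBRRBRRRB]  L=[0,1/4,9/32,145/512]  R=[73/256,37/128,19/64,5/16,3/8,1/2,1]  so 291/1024
value_12 [BRRBRRBRRRBR]  L=[0,1/4,9/32,145/512]  R=[291/1024,73/256,37/128,19/64,5/16,3/8,1/2,1]  so 581/2048
value_13 [BRRBRRBRRRBRR]  L=[0,1/4,9/32,145/512]  R=[581/2048,291/1024,73/256,37/128,19/64,5/16,3/8,1/2,1]  so 1161/4096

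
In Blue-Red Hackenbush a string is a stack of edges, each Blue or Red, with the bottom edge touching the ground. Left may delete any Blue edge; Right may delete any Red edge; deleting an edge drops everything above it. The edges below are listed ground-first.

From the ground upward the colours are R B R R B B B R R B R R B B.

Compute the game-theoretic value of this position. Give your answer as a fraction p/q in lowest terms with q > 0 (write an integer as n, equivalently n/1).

R: Left { none }, Right { 0 } so simplest -1
RB: Left { -1 }, Right { 0 } so simplest -1/2
RBR: Left { -1 }, Right { -1/2; 0 } so simplest -3/4
RBRR: Left { -1 }, Right { -3/4; -1/2; 0 } so simplest -7/8
RBRRB: Left { -1; -7/8 }, Right { -3/4; -1/2; 0 } so simplest -13/16
RBRRBB: Left { -1; -7/8; -13/16 }, Right { -3/4; -1/2; 0 } so simplest -25/32
RBRRBBB: Left { -1; -7/8; -13/16; -25/32 }, Right { -3/4; -1/2; 0 } so simplest -49/64
RBRRBBBR: Left { -1; -7/8; -13/16; -25/32 }, Right { -49/64; -3/4; -1/2; 0 } so simplest -99/128
RBRRBBBRR: Left { -1; -7/8; -13/16; -25/32 }, Right { -99/128; -49/64; -3/4; -1/2; 0 } so simplest -199/256
RBRRBBBRRB: Left { -1; -7/8; -13/16; -25/32; -199/256 }, Right { -99/128; -49/64; -3/4; -1/2; 0 } so simplest -397/512
RBRRBBBRRBR: Left { -1; -7/8; -13/16; -25/32; -199/256 }, Right { -397/512; -99/128; -49/64; -3/4; -1/2; 0 } so simplest -795/1024
RBRRBBBRRBRR: Left { -1; -7/8; -13/16; -25/32; -199/256 }, Right { -795/1024; -397/512; -99/128; -49/64; -3/4; -1/2; 0 } so simplest -1591/2048
RBRRBBBRRBRRB: Left { -1; -7/8; -13/16; -25/32; -199/256; -1591/2048 }, Right { -795/1024; -397/512; -99/128; -49/64; -3/4; -1/2; 0 } so simplest -3181/4096
RBRRBBBRRBRRBB: Left { -1; -7/8; -13/16; -25/32; -199/256; -1591/2048; -3181/4096 }, Right { -795/1024; -397/512; -99/128; -49/64; -3/4; -1/2; 0 } so simplest -6361/8192

-6361/8192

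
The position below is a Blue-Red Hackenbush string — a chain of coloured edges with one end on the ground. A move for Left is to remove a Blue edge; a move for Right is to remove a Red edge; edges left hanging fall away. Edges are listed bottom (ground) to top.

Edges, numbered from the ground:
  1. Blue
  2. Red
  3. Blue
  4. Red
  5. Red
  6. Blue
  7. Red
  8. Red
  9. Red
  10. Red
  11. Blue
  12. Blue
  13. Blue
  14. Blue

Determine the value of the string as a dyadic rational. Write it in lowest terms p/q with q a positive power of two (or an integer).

Prefix values for Blue Red Blue Red Red Blue Red Red Red Red Blue Blue Blue Blue via {L|R} + simplicity:
g(B) = { 0 | (no moves) } = 1
g(BR) = { 0 | 1 } = 1/2
g(BRB) = { 0 1/2 | 1 } = 3/4
g(BRBR) = { 0 1/2 | 3/4 1 } = 5/8
g(BRBRR) = { 0 1/2 | 5/8 3/4 1 } = 9/16
g(BRBRRB) = { 0 1/2 9/16 | 5/8 3/4 1 } = 19/32
g(BRBRRBR) = { 0 1/2 9/16 | 19/32 5/8 3/4 1 } = 37/64
g(BRBRRBRR) = { 0 1/2 9/16 | 37/64 19/32 5/8 3/4 1 } = 73/128
g(BRBRRBRRR) = { 0 1/2 9/16 | 73/128 37/64 19/32 5/8 3/4 1 } = 145/256
g(BRBRRBRRRR) = { 0 1/2 9/16 | 145/256 73/128 37/64 19/32 5/8 3/4 1 } = 289/512
g(BRBRRBRRRRB) = { 0 1/2 9/16 289/512 | 145/256 73/128 37/64 19/32 5/8 3/4 1 } = 579/1024
g(BRBRRBRRRRBB) = { 0 1/2 9/16 289/512 579/1024 | 145/256 73/128 37/64 19/32 5/8 3/4 1 } = 1159/2048
g(BRBRRBRRRRBBB) = { 0 1/2 9/16 289/512 579/1024 1159/2048 | 145/256 73/128 37/64 19/32 5/8 3/4 1 } = 2319/4096
g(BRBRRBRRRRBBBB) = { 0 1/2 9/16 289/512 579/1024 1159/2048 2319/4096 | 145/256 73/128 37/64 19/32 5/8 3/4 1 } = 4639/8192

4639/8192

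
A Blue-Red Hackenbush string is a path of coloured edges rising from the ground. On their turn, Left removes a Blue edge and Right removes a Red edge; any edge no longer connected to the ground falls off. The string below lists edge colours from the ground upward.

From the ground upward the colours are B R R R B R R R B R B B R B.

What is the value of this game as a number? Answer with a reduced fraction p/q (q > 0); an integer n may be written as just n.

v_1 [B]  L=[0]  R=[—]  ⇒ 1
v_2 [BR]  L=[0]  R=[1]  ⇒ 1/2
v_3 [BRR]  L=[0]  R=[1/2; 1]  ⇒ 1/4
v_4 [BRRR]  L=[0]  R=[1/4; 1/2; 1]  ⇒ 1/8
v_5 [BRRRB]  L=[0; 1/8]  R=[1/4; 1/2; 1]  ⇒ 3/16
v_6 [BRRRBR]  L=[0; 1/8]  R=[3/16; 1/4; 1/2; 1]  ⇒ 5/32
v_7 [BRRRBRR]  L=[0; 1/8]  R=[5/32; 3/16; 1/4; 1/2; 1]  ⇒ 9/64
v_8 [BRRRBRRR]  L=[0; 1/8]  R=[9/64; 5/32; 3/16; 1/4; 1/2; 1]  ⇒ 17/128
v_9 [BRRRBRRRB]  L=[0; 1/8; 17/128]  R=[9/64; 5/32; 3/16; 1/4; 1/2; 1]  ⇒ 35/256
v_10 [BRRRBRRRBR]  L=[0; 1/8; 17/128]  R=[35/256; 9/64; 5/32; 3/16; 1/4; 1/2; 1]  ⇒ 69/512
v_11 [BRRRBRRRBRB]  L=[0; 1/8; 17/128; 69/512]  R=[35/256; 9/64; 5/32; 3/16; 1/4; 1/2; 1]  ⇒ 139/1024
v_12 [BRRRBRRRBRBB]  L=[0; 1/8; 17/128; 69/512; 139/1024]  R=[35/256; 9/64; 5/32; 3/16; 1/4; 1/2; 1]  ⇒ 279/2048
v_13 [BRRRBRRRBRBBR]  L=[0; 1/8; 17/128; 69/512; 139/1024]  R=[279/2048; 35/256; 9/64; 5/32; 3/16; 1/4; 1/2; 1]  ⇒ 557/4096
v_14 [BRRRBRRRBRBBRB]  L=[0; 1/8; 17/128; 69/512; 139/1024; 557/4096]  R=[279/2048; 35/256; 9/64; 5/32; 3/16; 1/4; 1/2; 1]  ⇒ 1115/8192

1115/8192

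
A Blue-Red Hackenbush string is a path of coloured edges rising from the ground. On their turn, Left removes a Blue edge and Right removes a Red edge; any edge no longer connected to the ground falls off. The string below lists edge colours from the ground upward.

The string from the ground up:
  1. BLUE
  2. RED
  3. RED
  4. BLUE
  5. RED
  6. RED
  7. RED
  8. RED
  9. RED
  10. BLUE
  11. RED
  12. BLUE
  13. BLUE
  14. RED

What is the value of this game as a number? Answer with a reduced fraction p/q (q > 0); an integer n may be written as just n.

2093/8192

Build val(s[:k]) for k = 1..14, string s = BLUE RED RED BLUE RED RED RED RED RED BLUE RED BLUE BLUE RED.
1 of 14 · B · max L 0 · min R +∞ -> 1
2 of 14 · BR · max L 0 · min R 1 -> 1/2
3 of 14 · BRR · max L 0 · min R 1/2 -> 1/4
4 of 14 · BRRB · max L 1/4 · min R 1/2 -> 3/8
5 of 14 · BRRBR · max L 1/4 · min R 3/8 -> 5/16
6 of 14 · BRRBRR · max L 1/4 · min R 5/16 -> 9/32
7 of 14 · BRRBRRR · max L 1/4 · min R 9/32 -> 17/64
8 of 14 · BRRBRRRR · max L 1/4 · min R 17/64 -> 33/128
9 of 14 · BRRBRRRRR · max L 1/4 · min R 33/128 -> 65/256
10 of 14 · BRRBRRRRRB · max L 65/256 · min R 33/128 -> 131/512
11 of 14 · BRRBRRRRRBR · max L 65/256 · min R 131/512 -> 261/1024
12 of 14 · BRRBRRRRRBRB · max L 261/1024 · min R 131/512 -> 523/2048
13 of 14 · BRRBRRRRRBRBB · max L 523/2048 · min R 131/512 -> 1047/4096
14 of 14 · BRRBRRRRRBRBBR · max L 523/2048 · min R 1047/4096 -> 2093/8192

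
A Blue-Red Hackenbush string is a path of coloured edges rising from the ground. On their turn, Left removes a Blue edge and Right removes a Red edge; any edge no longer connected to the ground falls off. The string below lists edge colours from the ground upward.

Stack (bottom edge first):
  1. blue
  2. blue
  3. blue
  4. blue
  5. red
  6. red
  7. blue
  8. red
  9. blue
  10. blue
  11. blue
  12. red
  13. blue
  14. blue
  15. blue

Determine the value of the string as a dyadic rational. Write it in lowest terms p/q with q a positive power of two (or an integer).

6895/2048

Prefix values for blue blue blue blue red red blue red blue blue blue red blue blue blue via {L|R} + simplicity:
v_1 [b]  L=[0]  R=[·]  = 1
v_2 [bb]  L=[0, 1]  R=[·]  = 2
v_3 [bbb]  L=[0, 1, 2]  R=[·]  = 3
v_4 [bbbb]  L=[0, 1, 2, 3]  R=[·]  = 4
v_5 [bbbbr]  L=[0, 1, 2, 3]  R=[4]  = 7/2
v_6 [bbbbrr]  L=[0, 1, 2, 3]  R=[7/2, 4]  = 13/4
v_7 [bbbbrrb]  L=[0, 1, 2, 3, 13/4]  R=[7/2, 4]  = 27/8
v_8 [bbbbrrbr]  L=[0, 1, 2, 3, 13/4]  R=[27/8, 7/2, 4]  = 53/16
v_9 [bbbbrrbrb]  L=[0, 1, 2, 3, 13/4, 53/16]  R=[27/8, 7/2, 4]  = 107/32
v_10 [bbbbrrbrbb]  L=[0, 1, 2, 3, 13/4, 53/16, 107/32]  R=[27/8, 7/2, 4]  = 215/64
v_11 [bbbbrrbrbbb]  L=[0, 1, 2, 3, 13/4, 53/16, 107/32, 215/64]  R=[27/8, 7/2, 4]  = 431/128
v_12 [bbbbrrbrbbbr]  L=[0, 1, 2, 3, 13/4, 53/16, 107/32, 215/64]  R=[431/128, 27/8, 7/2, 4]  = 861/256
v_13 [bbbbrrbrbbbrb]  L=[0, 1, 2, 3, 13/4, 53/16, 107/32, 215/64, 861/256]  R=[431/128, 27/8, 7/2, 4]  = 1723/512
v_14 [bbbbrrbrbbbrbb]  L=[0, 1, 2, 3, 13/4, 53/16, 107/32, 215/64, 861/256, 1723/512]  R=[431/128, 27/8, 7/2, 4]  = 3447/1024
v_15 [bbbbrrbrbbbrbbb]  L=[0, 1, 2, 3, 13/4, 53/16, 107/32, 215/64, 861/256, 1723/512, 3447/1024]  R=[431/128, 27/8, 7/2, 4]  = 6895/2048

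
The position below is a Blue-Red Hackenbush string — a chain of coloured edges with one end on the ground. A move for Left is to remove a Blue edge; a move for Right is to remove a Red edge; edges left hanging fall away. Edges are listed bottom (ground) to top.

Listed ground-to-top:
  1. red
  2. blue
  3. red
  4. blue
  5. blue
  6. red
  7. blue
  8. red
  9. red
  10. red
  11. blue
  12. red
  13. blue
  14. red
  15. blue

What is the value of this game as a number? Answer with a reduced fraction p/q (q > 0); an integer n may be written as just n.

1 of 15 · r · max L −∞ · min R 0 ⇒ -1
2 of 15 · rb · max L -1 · min R 0 ⇒ -1/2
3 of 15 · rbr · max L -1 · min R -1/2 ⇒ -3/4
4 of 15 · rbrb · max L -3/4 · min R -1/2 ⇒ -5/8
5 of 15 · rbrbb · max L -5/8 · min R -1/2 ⇒ -9/16
6 of 15 · rbrbbr · max L -5/8 · min R -9/16 ⇒ -19/32
7 of 15 · rbrbbrb · max L -19/32 · min R -9/16 ⇒ -37/64
8 of 15 · rbrbbrbr · max L -19/32 · min R -37/64 ⇒ -75/128
9 of 15 · rbrbbrbrr · max L -19/32 · min R -75/128 ⇒ -151/256
10 of 15 · rbrbbrbrrr · max L -19/32 · min R -151/256 ⇒ -303/512
11 of 15 · rbrbbrbrrrb · max L -303/512 · min R -151/256 ⇒ -605/1024
12 of 15 · rbrbbrbrrrbr · max L -303/512 · min R -605/1024 ⇒ -1211/2048
13 of 15 · rbrbbrbrrrbrb · max L -1211/2048 · min R -605/1024 ⇒ -2421/4096
14 of 15 · rbrbbrbrrrbrbr · max L -1211/2048 · min R -2421/4096 ⇒ -4843/8192
15 of 15 · rbrbbrbrrrbrbrb · max L -4843/8192 · min R -2421/4096 ⇒ -9685/16384

-9685/16384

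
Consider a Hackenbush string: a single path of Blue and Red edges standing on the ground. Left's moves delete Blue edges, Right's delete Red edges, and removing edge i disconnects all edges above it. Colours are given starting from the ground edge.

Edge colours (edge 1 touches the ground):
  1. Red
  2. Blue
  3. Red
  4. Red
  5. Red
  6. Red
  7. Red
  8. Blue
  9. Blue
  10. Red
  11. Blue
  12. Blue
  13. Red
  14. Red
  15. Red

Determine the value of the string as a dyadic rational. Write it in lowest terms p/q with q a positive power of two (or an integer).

-15951/16384

edge 1 of 15 (Red): {  | 0 } => -1
edge 2 of 15 (Blue): { -1 | 0 } => -1/2
edge 3 of 15 (Red): { -1 | -1/2, 0 } => -3/4
edge 4 of 15 (Red): { -1 | -3/4, -1/2, 0 } => -7/8
edge 5 of 15 (Red): { -1 | -7/8, -3/4, -1/2, 0 } => -15/16
edge 6 of 15 (Red): { -1 | -15/16, -7/8, -3/4, -1/2, 0 } => -31/32
edge 7 of 15 (Red): { -1 | -31/32, -15/16, -7/8, -3/4, -1/2, 0 } => -63/64
edge 8 of 15 (Blue): { -1, -63/64 | -31/32, -15/16, -7/8, -3/4, -1/2, 0 } => -125/128
edge 9 of 15 (Blue): { -1, -63/64, -125/128 | -31/32, -15/16, -7/8, -3/4, -1/2, 0 } => -249/256
edge 10 of 15 (Red): { -1, -63/64, -125/128 | -249/256, -31/32, -15/16, -7/8, -3/4, -1/2, 0 } => -499/512
edge 11 of 15 (Blue): { -1, -63/64, -125/128, -499/512 | -249/256, -31/32, -15/16, -7/8, -3/4, -1/2, 0 } => -997/1024
edge 12 of 15 (Blue): { -1, -63/64, -125/128, -499/512, -997/1024 | -249/256, -31/32, -15/16, -7/8, -3/4, -1/2, 0 } => -1993/2048
edge 13 of 15 (Red): { -1, -63/64, -125/128, -499/512, -997/1024 | -1993/2048, -249/256, -31/32, -15/16, -7/8, -3/4, -1/2, 0 } => -3987/4096
edge 14 of 15 (Red): { -1, -63/64, -125/128, -499/512, -997/1024 | -3987/4096, -1993/2048, -249/256, -31/32, -15/16, -7/8, -3/4, -1/2, 0 } => -7975/8192
edge 15 of 15 (Red): { -1, -63/64, -125/128, -499/512, -997/1024 | -7975/8192, -3987/4096, -1993/2048, -249/256, -31/32, -15/16, -7/8, -3/4, -1/2, 0 } => -15951/16384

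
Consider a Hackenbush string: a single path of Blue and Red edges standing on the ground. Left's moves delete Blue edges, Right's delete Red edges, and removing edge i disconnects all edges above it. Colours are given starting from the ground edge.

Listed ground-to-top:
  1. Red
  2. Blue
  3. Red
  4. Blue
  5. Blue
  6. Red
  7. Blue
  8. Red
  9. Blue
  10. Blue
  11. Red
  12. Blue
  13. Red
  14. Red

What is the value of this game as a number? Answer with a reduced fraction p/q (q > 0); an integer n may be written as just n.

Recurse on prefixes of the 14-edge string Red Blue Red Blue Blue Red Blue Red Blue Blue Red Blue Red Red:
step 1: add Red to get R; options L={ · } R={ 0 } → -1
step 2: add Blue to get RB; options L={ -1 } R={ 0 } → -1/2
step 3: add Red to get RBR; options L={ -1 } R={ -1/2; 0 } → -3/4
step 4: add Blue to get RBRB; options L={ -1; -3/4 } R={ -1/2; 0 } → -5/8
step 5: add Blue to get RBRBB; options L={ -1; -3/4; -5/8 } R={ -1/2; 0 } → -9/16
step 6: add Red to get RBRBBR; options L={ -1; -3/4; -5/8 } R={ -9/16; -1/2; 0 } → -19/32
step 7: add Blue to get RBRBBRB; options L={ -1; -3/4; -5/8; -19/32 } R={ -9/16; -1/2; 0 } → -37/64
step 8: add Red to get RBRBBRBR; options L={ -1; -3/4; -5/8; -19/32 } R={ -37/64; -9/16; -1/2; 0 } → -75/128
step 9: add Blue to get RBRBBRBRB; options L={ -1; -3/4; -5/8; -19/32; -75/128 } R={ -37/64; -9/16; -1/2; 0 } → -149/256
step 10: add Blue to get RBRBBRBRBB; options L={ -1; -3/4; -5/8; -19/32; -75/128; -149/256 } R={ -37/64; -9/16; -1/2; 0 } → -297/512
step 11: add Red to get RBRBBRBRBBR; options L={ -1; -3/4; -5/8; -19/32; -75/128; -149/256 } R={ -297/512; -37/64; -9/16; -1/2; 0 } → -595/1024
step 12: add Blue to get RBRBBRBRBBRB; options L={ -1; -3/4; -5/8; -19/32; -75/128; -149/256; -595/1024 } R={ -297/512; -37/64; -9/16; -1/2; 0 } → -1189/2048
step 13: add Red to get RBRBBRBRBBRBR; options L={ -1; -3/4; -5/8; -19/32; -75/128; -149/256; -595/1024 } R={ -1189/2048; -297/512; -37/64; -9/16; -1/2; 0 } → -2379/4096
step 14: add Red to get RBRBBRBRBBRBRR; options L={ -1; -3/4; -5/8; -19/32; -75/128; -149/256; -595/1024 } R={ -2379/4096; -1189/2048; -297/512; -37/64; -9/16; -1/2; 0 } → -4759/8192

-4759/8192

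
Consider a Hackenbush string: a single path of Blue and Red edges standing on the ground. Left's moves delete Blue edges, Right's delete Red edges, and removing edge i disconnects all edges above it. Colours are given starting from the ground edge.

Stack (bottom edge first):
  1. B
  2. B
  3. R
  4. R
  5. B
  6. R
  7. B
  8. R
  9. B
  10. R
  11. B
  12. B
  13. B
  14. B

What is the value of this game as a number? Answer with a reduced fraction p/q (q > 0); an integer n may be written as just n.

step 1: add B to get B; options L={ 0 } R={ · } -> 1
step 2: add B to get BB; options L={ 0,1 } R={ · } -> 2
step 3: add R to get BBR; options L={ 0,1 } R={ 2 } -> 3/2
step 4: add R to get BBRR; options L={ 0,1 } R={ 3/2,2 } -> 5/4
step 5: add B to get BBRRB; options L={ 0,1,5/4 } R={ 3/2,2 } -> 11/8
step 6: add R to get BBRRBR; options L={ 0,1,5/4 } R={ 11/8,3/2,2 } -> 21/16
step 7: add B to get BBRRBRB; options L={ 0,1,5/4,21/16 } R={ 11/8,3/2,2 } -> 43/32
step 8: add R to get BBRRBRBR; options L={ 0,1,5/4,21/16 } R={ 43/32,11/8,3/2,2 } -> 85/64
step 9: add B to get BBRRBRBRB; options L={ 0,1,5/4,21/16,85/64 } R={ 43/32,11/8,3/2,2 } -> 171/128
step 10: add R to get BBRRBRBRBR; options L={ 0,1,5/4,21/16,85/64 } R={ 171/128,43/32,11/8,3/2,2 } -> 341/256
step 11: add B to get BBRRBRBRBRB; options L={ 0,1,5/4,21/16,85/64,341/256 } R={ 171/128,43/32,11/8,3/2,2 } -> 683/512
step 12: add B to get BBRRBRBRBRBB; options L={ 0,1,5/4,21/16,85/64,341/256,683/512 } R={ 171/128,43/32,11/8,3/2,2 } -> 1367/1024
step 13: add B to get BBRRBRBRBRBBB; options L={ 0,1,5/4,21/16,85/64,341/256,683/512,1367/1024 } R={ 171/128,43/32,11/8,3/2,2 } -> 2735/2048
step 14: add B to get BBRRBRBRBRBBBB; options L={ 0,1,5/4,21/16,85/64,341/256,683/512,1367/1024,2735/2048 } R={ 171/128,43/32,11/8,3/2,2 } -> 5471/4096

5471/4096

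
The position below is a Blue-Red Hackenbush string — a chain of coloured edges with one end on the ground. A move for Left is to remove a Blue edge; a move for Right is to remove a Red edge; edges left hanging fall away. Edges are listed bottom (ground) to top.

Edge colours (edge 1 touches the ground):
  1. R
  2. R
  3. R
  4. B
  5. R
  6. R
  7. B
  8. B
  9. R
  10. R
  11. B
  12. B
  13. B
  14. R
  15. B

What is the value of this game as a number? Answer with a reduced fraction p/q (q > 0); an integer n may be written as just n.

R: Left { (no moves) }, Right { 0 } -> simplest -1
RR: Left { (no moves) }, Right { -1 0 } -> simplest -2
RRR: Left { (no moves) }, Right { -2 -1 0 } -> simplest -3
RRRB: Left { -3 }, Right { -2 -1 0 } -> simplest -5/2
RRRBR: Left { -3 }, Right { -5/2 -2 -1 0 } -> simplest -11/4
RRRBRR: Left { -3 }, Right { -11/4 -5/2 -2 -1 0 } -> simplest -23/8
RRRBRRB: Left { -3 -23/8 }, Right { -11/4 -5/2 -2 -1 0 } -> simplest -45/16
RRRBRRBB: Left { -3 -23/8 -45/16 }, Right { -11/4 -5/2 -2 -1 0 } -> simplest -89/32
RRRBRRBBR: Left { -3 -23/8 -45/16 }, Right { -89/32 -11/4 -5/2 -2 -1 0 } -> simplest -179/64
RRRBRRBBRR: Left { -3 -23/8 -45/16 }, Right { -179/64 -89/32 -11/4 -5/2 -2 -1 0 } -> simplest -359/128
RRRBRRBBRRB: Left { -3 -23/8 -45/16 -359/128 }, Right { -179/64 -89/32 -11/4 -5/2 -2 -1 0 } -> simplest -717/256
RRRBRRBBRRBB: Left { -3 -23/8 -45/16 -359/128 -717/256 }, Right { -179/64 -89/32 -11/4 -5/2 -2 -1 0 } -> simplest -1433/512
RRRBRRBBRRBBB: Left { -3 -23/8 -45/16 -359/128 -717/256 -1433/512 }, Right { -179/64 -89/32 -11/4 -5/2 -2 -1 0 } -> simplest -2865/1024
RRRBRRBBRRBBBR: Left { -3 -23/8 -45/16 -359/128 -717/256 -1433/512 }, Right { -2865/1024 -179/64 -89/32 -11/4 -5/2 -2 -1 0 } -> simplest -5731/2048
RRRBRRBBRRBBBRB: Left { -3 -23/8 -45/16 -359/128 -717/256 -1433/512 -5731/2048 }, Right { -2865/1024 -179/64 -89/32 -11/4 -5/2 -2 -1 0 } -> simplest -11461/4096

-11461/4096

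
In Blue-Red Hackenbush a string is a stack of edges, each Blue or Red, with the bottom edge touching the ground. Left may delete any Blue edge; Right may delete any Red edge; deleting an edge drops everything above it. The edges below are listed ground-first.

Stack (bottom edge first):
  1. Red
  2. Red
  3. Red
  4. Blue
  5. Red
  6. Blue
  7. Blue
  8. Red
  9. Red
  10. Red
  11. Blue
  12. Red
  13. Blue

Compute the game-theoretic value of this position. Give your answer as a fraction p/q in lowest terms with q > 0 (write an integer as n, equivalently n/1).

-2677/1024

G(R) = { — | 0 } => -1
G(RR) = { — | -1 0 } => -2
G(RRR) = { — | -2 -1 0 } => -3
G(RRRB) = { -3 | -2 -1 0 } => -5/2
G(RRRBR) = { -3 | -5/2 -2 -1 0 } => -11/4
G(RRRBRB) = { -3 -11/4 | -5/2 -2 -1 0 } => -21/8
G(RRRBRBB) = { -3 -11/4 -21/8 | -5/2 -2 -1 0 } => -41/16
G(RRRBRBBR) = { -3 -11/4 -21/8 | -41/16 -5/2 -2 -1 0 } => -83/32
G(RRRBRBBRR) = { -3 -11/4 -21/8 | -83/32 -41/16 -5/2 -2 -1 0 } => -167/64
G(RRRBRBBRRR) = { -3 -11/4 -21/8 | -167/64 -83/32 -41/16 -5/2 -2 -1 0 } => -335/128
G(RRRBRBBRRRB) = { -3 -11/4 -21/8 -335/128 | -167/64 -83/32 -41/16 -5/2 -2 -1 0 } => -669/256
G(RRRBRBBRRRBR) = { -3 -11/4 -21/8 -335/128 | -669/256 -167/64 -83/32 -41/16 -5/2 -2 -1 0 } => -1339/512
G(RRRBRBBRRRBRB) = { -3 -11/4 -21/8 -335/128 -1339/512 | -669/256 -167/64 -83/32 -41/16 -5/2 -2 -1 0 } => -2677/1024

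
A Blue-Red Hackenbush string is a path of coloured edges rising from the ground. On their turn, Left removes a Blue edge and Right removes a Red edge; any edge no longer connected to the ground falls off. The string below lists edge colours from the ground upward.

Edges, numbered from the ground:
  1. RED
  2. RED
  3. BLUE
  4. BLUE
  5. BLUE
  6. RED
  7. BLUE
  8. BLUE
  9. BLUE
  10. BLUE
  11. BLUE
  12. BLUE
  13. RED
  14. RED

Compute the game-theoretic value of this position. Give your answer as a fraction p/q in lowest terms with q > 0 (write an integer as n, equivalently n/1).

-4615/4096

step 1: add RED to get R; options L={ ∅ } R={ 0 } — -1
step 2: add RED to get RR; options L={ ∅ } R={ -1, 0 } — -2
step 3: add BLUE to get RRB; options L={ -2 } R={ -1, 0 } — -3/2
step 4: add BLUE to get RRBB; options L={ -2, -3/2 } R={ -1, 0 } — -5/4
step 5: add BLUE to get RRBBB; options L={ -2, -3/2, -5/4 } R={ -1, 0 } — -9/8
step 6: add RED to get RRBBBR; options L={ -2, -3/2, -5/4 } R={ -9/8, -1, 0 } — -19/16
step 7: add BLUE to get RRBBBRB; options L={ -2, -3/2, -5/4, -19/16 } R={ -9/8, -1, 0 } — -37/32
step 8: add BLUE to get RRBBBRBB; options L={ -2, -3/2, -5/4, -19/16, -37/32 } R={ -9/8, -1, 0 } — -73/64
step 9: add BLUE to get RRBBBRBBB; options L={ -2, -3/2, -5/4, -19/16, -37/32, -73/64 } R={ -9/8, -1, 0 } — -145/128
step 10: add BLUE to get RRBBBRBBBB; options L={ -2, -3/2, -5/4, -19/16, -37/32, -73/64, -145/128 } R={ -9/8, -1, 0 } — -289/256
step 11: add BLUE to get RRBBBRBBBBB; options L={ -2, -3/2, -5/4, -19/16, -37/32, -73/64, -145/128, -289/256 } R={ -9/8, -1, 0 } — -577/512
step 12: add BLUE to get RRBBBRBBBBBB; options L={ -2, -3/2, -5/4, -19/16, -37/32, -73/64, -145/128, -289/256, -577/512 } R={ -9/8, -1, 0 } — -1153/1024
step 13: add RED to get RRBBBRBBBBBBR; options L={ -2, -3/2, -5/4, -19/16, -37/32, -73/64, -145/128, -289/256, -577/512 } R={ -1153/1024, -9/8, -1, 0 } — -2307/2048
step 14: add RED to get RRBBBRBBBBBBRR; options L={ -2, -3/2, -5/4, -19/16, -37/32, -73/64, -145/128, -289/256, -577/512 } R={ -2307/2048, -1153/1024, -9/8, -1, 0 } — -4615/4096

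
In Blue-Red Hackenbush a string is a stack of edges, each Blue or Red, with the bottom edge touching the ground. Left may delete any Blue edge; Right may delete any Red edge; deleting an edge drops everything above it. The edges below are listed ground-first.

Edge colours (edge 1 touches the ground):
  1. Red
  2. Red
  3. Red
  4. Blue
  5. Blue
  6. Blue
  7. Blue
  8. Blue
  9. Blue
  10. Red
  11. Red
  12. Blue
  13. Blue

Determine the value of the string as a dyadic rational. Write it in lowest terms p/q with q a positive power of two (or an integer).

Recurse on prefixes of the 13-edge string Red Red Red Blue Blue Blue Blue Blue Blue Red Red Blue Blue:
R: Left { — }, Right { 0 } so simplest -1
RR: Left { — }, Right { -1; 0 } so simplest -2
RRR: Left { — }, Right { -2; -1; 0 } so simplest -3
RRRB: Left { -3 }, Right { -2; -1; 0 } so simplest -5/2
RRRBB: Left { -3; -5/2 }, Right { -2; -1; 0 } so simplest -9/4
RRRBBB: Left { -3; -5/2; -9/4 }, Right { -2; -1; 0 } so simplest -17/8
RRRBBBB: Left { -3; -5/2; -9/4; -17/8 }, Right { -2; -1; 0 } so simplest -33/16
RRRBBBBB: Left { -3; -5/2; -9/4; -17/8; -33/16 }, Right { -2; -1; 0 } so simplest -65/32
RRRBBBBBB: Left { -3; -5/2; -9/4; -17/8; -33/16; -65/32 }, Right { -2; -1; 0 } so simplest -129/64
RRRBBBBBBR: Left { -3; -5/2; -9/4; -17/8; -33/16; -65/32 }, Right { -129/64; -2; -1; 0 } so simplest -259/128
RRRBBBBBBRR: Left { -3; -5/2; -9/4; -17/8; -33/16; -65/32 }, Right { -259/128; -129/64; -2; -1; 0 } so simplest -519/256
RRRBBBBBBRRB: Left { -3; -5/2; -9/4; -17/8; -33/16; -65/32; -519/256 }, Right { -259/128; -129/64; -2; -1; 0 } so simplest -1037/512
RRRBBBBBBRRBB: Left { -3; -5/2; -9/4; -17/8; -33/16; -65/32; -519/256; -1037/512 }, Right { -259/128; -129/64; -2; -1; 0 } so simplest -2073/1024

-2073/1024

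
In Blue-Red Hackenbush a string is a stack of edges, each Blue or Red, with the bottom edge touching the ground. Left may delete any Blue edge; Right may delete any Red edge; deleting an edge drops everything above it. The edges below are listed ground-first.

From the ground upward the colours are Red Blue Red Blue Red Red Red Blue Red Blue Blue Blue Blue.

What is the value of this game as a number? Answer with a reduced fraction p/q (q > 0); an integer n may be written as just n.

R: Left { (no moves) }, Right { 0 } so simplest -1
RB: Left { -1 }, Right { 0 } so simplest -1/2
RBR: Left { -1 }, Right { -1/2; 0 } so simplest -3/4
RBRB: Left { -1; -3/4 }, Right { -1/2; 0 } so simplest -5/8
RBRBR: Left { -1; -3/4 }, Right { -5/8; -1/2; 0 } so simplest -11/16
RBRBRR: Left { -1; -3/4 }, Right { -11/16; -5/8; -1/2; 0 } so simplest -23/32
RBRBRRR: Left { -1; -3/4 }, Right { -23/32; -11/16; -5/8; -1/2; 0 } so simplest -47/64
RBRBRRRB: Left { -1; -3/4; -47/64 }, Right { -23/32; -11/16; -5/8; -1/2; 0 } so simplest -93/128
RBRBRRRBR: Left { -1; -3/4; -47/64 }, Right { -93/128; -23/32; -11/16; -5/8; -1/2; 0 } so simplest -187/256
RBRBRRRBRB: Left { -1; -3/4; -47/64; -187/256 }, Right { -93/128; -23/32; -11/16; -5/8; -1/2; 0 } so simplest -373/512
RBRBRRRBRBB: Left { -1; -3/4; -47/64; -187/256; -373/512 }, Right { -93/128; -23/32; -11/16; -5/8; -1/2; 0 } so simplest -745/1024
RBRBRRRBRBBB: Left { -1; -3/4; -47/64; -187/256; -373/512; -745/1024 }, Right { -93/128; -23/32; -11/16; -5/8; -1/2; 0 } so simplest -1489/2048
RBRBRRRBRBBBB: Left { -1; -3/4; -47/64; -187/256; -373/512; -745/1024; -1489/2048 }, Right { -93/128; -23/32; -11/16; -5/8; -1/2; 0 } so simplest -2977/4096

-2977/4096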